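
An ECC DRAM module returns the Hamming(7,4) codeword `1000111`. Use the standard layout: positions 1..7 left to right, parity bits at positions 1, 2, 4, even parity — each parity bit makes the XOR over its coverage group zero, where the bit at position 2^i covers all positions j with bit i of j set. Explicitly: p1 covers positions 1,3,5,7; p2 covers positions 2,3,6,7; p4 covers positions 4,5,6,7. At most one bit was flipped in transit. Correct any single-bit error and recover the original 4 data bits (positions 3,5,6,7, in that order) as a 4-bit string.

s1: b1⊕b3⊕b5⊕b7 = 1⊕0⊕1⊕1 = 1
s2: b2⊕b3⊕b6⊕b7 = 0⊕0⊕1⊕1 = 0
s4: b4⊕b5⊕b6⊕b7 = 0⊕1⊕1⊕1 = 1
Syndrome (s4...s1) = 101 → position 5.
Flip bit 5: corrected codeword = 1000011
Data bits at positions 3,5,6,7: 0011

0011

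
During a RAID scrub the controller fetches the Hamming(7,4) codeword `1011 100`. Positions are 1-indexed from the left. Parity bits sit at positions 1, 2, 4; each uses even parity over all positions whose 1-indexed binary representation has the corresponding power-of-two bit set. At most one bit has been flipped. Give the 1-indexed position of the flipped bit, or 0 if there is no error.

s1: b1⊕b3⊕b5⊕b7 = 1⊕1⊕1⊕0 = 1
s2: b2⊕b3⊕b6⊕b7 = 0⊕1⊕0⊕0 = 1
s4: b4⊕b5⊕b6⊕b7 = 1⊕1⊕0⊕0 = 0
Syndrome (s4...s1) = 011 → position 3.

3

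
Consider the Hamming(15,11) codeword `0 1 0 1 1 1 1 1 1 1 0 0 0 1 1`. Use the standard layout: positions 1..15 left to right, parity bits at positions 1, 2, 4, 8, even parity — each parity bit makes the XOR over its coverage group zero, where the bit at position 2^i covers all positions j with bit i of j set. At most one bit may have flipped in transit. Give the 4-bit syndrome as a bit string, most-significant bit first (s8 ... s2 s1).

1000

s1: b1⊕b3⊕b5⊕b7⊕b9⊕b11⊕b13⊕b15 = 0⊕0⊕1⊕1⊕1⊕0⊕0⊕1 = 0
s2: b2⊕b3⊕b6⊕b7⊕b10⊕b11⊕b14⊕b15 = 1⊕0⊕1⊕1⊕1⊕0⊕1⊕1 = 0
s4: b4⊕b5⊕b6⊕b7⊕b12⊕b13⊕b14⊕b15 = 1⊕1⊕1⊕1⊕0⊕0⊕1⊕1 = 0
s8: b8⊕b9⊕b10⊕b11⊕b12⊕b13⊕b14⊕b15 = 1⊕1⊕1⊕0⊕0⊕0⊕1⊕1 = 1
Syndrome (s8...s1) = 1000 → position 8.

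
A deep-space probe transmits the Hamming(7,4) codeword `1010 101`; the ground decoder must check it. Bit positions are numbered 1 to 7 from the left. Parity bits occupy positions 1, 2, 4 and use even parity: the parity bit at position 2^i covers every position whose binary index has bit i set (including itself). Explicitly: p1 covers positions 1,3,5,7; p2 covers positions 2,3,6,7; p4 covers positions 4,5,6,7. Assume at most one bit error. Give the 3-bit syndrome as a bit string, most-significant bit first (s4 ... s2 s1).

000

s1: b1⊕b3⊕b5⊕b7 = 1⊕1⊕1⊕1 = 0
s2: b2⊕b3⊕b6⊕b7 = 0⊕1⊕0⊕1 = 0
s4: b4⊕b5⊕b6⊕b7 = 0⊕1⊕0⊕1 = 0
Syndrome (s4...s1) = 000 → position 0 (no error).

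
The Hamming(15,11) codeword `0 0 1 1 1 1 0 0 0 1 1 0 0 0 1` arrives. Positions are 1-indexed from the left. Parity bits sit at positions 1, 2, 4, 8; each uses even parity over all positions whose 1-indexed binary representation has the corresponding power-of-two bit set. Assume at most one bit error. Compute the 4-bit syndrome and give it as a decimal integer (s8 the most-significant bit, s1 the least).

10

s1: b1⊕b3⊕b5⊕b7⊕b9⊕b11⊕b13⊕b15 = 0⊕1⊕1⊕0⊕0⊕1⊕0⊕1 = 0
s2: b2⊕b3⊕b6⊕b7⊕b10⊕b11⊕b14⊕b15 = 0⊕1⊕1⊕0⊕1⊕1⊕0⊕1 = 1
s4: b4⊕b5⊕b6⊕b7⊕b12⊕b13⊕b14⊕b15 = 1⊕1⊕1⊕0⊕0⊕0⊕0⊕1 = 0
s8: b8⊕b9⊕b10⊕b11⊕b12⊕b13⊕b14⊕b15 = 0⊕0⊕1⊕1⊕0⊕0⊕0⊕1 = 1
Syndrome (s8...s1) = 1010 → position 10.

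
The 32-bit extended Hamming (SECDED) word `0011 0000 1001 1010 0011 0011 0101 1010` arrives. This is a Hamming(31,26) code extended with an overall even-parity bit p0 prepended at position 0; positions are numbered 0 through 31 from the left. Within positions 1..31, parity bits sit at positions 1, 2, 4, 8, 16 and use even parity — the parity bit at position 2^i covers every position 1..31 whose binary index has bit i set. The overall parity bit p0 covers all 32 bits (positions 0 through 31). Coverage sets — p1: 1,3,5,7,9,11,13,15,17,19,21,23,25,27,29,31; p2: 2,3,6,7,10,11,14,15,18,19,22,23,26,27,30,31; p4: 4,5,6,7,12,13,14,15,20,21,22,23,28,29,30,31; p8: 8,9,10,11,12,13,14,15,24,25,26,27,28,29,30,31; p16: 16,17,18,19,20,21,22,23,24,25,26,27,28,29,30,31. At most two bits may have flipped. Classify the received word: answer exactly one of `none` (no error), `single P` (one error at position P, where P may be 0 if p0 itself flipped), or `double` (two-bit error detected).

s1: b1⊕b3⊕b5⊕b7⊕b9⊕b11⊕b13⊕b15⊕b17⊕b19⊕b21⊕b23⊕b25⊕b27⊕b29⊕b31 = 0⊕1⊕0⊕0⊕0⊕1⊕0⊕0⊕0⊕1⊕0⊕1⊕1⊕1⊕0⊕0 = 0
s2: b2⊕b3⊕b6⊕b7⊕b10⊕b11⊕b14⊕b15⊕b18⊕b19⊕b22⊕b23⊕b26⊕b27⊕b30⊕b31 = 1⊕1⊕0⊕0⊕0⊕1⊕1⊕0⊕1⊕1⊕1⊕1⊕0⊕1⊕1⊕0 = 0
s4: b4⊕b5⊕b6⊕b7⊕b12⊕b13⊕b14⊕b15⊕b20⊕b21⊕b22⊕b23⊕b28⊕b29⊕b30⊕b31 = 0⊕0⊕0⊕0⊕1⊕0⊕1⊕0⊕0⊕0⊕1⊕1⊕1⊕0⊕1⊕0 = 0
s8: b8⊕b9⊕b10⊕b11⊕b12⊕b13⊕b14⊕b15⊕b24⊕b25⊕b26⊕b27⊕b28⊕b29⊕b30⊕b31 = 1⊕0⊕0⊕1⊕1⊕0⊕1⊕0⊕0⊕1⊕0⊕1⊕1⊕0⊕1⊕0 = 0
s16: b16⊕b17⊕b18⊕b19⊕b20⊕b21⊕b22⊕b23⊕b24⊕b25⊕b26⊕b27⊕b28⊕b29⊕b30⊕b31 = 0⊕0⊕1⊕1⊕0⊕0⊕1⊕1⊕0⊕1⊕0⊕1⊕1⊕0⊕1⊕0 = 0
Syndrome (s16...s1) = 00000 → position 0 (no error).
Overall parity (XOR of all 32 bits, including p0): 0⊕0⊕1⊕1⊕0⊕0⊕0⊕0⊕1⊕0⊕0⊕1⊕1⊕0⊕1⊕0⊕0⊕0⊕1⊕1⊕0⊕0⊕1⊕1⊕0⊕1⊕0⊕1⊕1⊕0⊕1⊕0 = 0
Overall=0, syndrome position=0 → no error.

none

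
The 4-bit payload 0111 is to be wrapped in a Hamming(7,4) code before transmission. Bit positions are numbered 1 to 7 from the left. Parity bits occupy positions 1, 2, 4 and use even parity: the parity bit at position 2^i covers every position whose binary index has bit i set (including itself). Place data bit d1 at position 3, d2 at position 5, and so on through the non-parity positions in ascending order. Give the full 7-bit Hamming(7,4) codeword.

Place data bits at non-power-of-two positions: b3=0, b5=1, b6=1, b7=1.
p1 = XOR of data positions {3,5,7} = 0⊕1⊕1 = 0
p2 = XOR of data positions {3,6,7} = 0⊕1⊕1 = 0
p4 = XOR of data positions {5,6,7} = 1⊕1⊕1 = 1
Codeword b1..b7 = 0001111

0001111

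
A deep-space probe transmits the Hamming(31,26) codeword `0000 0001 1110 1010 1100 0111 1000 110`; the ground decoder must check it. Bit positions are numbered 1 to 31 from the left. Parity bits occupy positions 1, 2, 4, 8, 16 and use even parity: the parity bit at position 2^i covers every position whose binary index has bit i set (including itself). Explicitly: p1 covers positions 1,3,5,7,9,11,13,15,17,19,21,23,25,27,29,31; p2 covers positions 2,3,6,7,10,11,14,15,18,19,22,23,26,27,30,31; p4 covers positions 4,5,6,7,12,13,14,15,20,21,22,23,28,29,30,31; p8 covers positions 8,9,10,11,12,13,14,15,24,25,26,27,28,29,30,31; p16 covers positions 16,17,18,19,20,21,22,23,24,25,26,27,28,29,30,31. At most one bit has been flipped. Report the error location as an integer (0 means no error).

s1: b1⊕b3⊕b5⊕b7⊕b9⊕b11⊕b13⊕b15⊕b17⊕b19⊕b21⊕b23⊕b25⊕b27⊕b29⊕b31 = 0⊕0⊕0⊕0⊕1⊕1⊕1⊕1⊕1⊕0⊕0⊕1⊕1⊕0⊕1⊕0 = 0
s2: b2⊕b3⊕b6⊕b7⊕b10⊕b11⊕b14⊕b15⊕b18⊕b19⊕b22⊕b23⊕b26⊕b27⊕b30⊕b31 = 0⊕0⊕0⊕0⊕1⊕1⊕0⊕1⊕1⊕0⊕1⊕1⊕0⊕0⊕1⊕0 = 1
s4: b4⊕b5⊕b6⊕b7⊕b12⊕b13⊕b14⊕b15⊕b20⊕b21⊕b22⊕b23⊕b28⊕b29⊕b30⊕b31 = 0⊕0⊕0⊕0⊕0⊕1⊕0⊕1⊕0⊕0⊕1⊕1⊕0⊕1⊕1⊕0 = 0
s8: b8⊕b9⊕b10⊕b11⊕b12⊕b13⊕b14⊕b15⊕b24⊕b25⊕b26⊕b27⊕b28⊕b29⊕b30⊕b31 = 1⊕1⊕1⊕1⊕0⊕1⊕0⊕1⊕1⊕1⊕0⊕0⊕0⊕1⊕1⊕0 = 0
s16: b16⊕b17⊕b18⊕b19⊕b20⊕b21⊕b22⊕b23⊕b24⊕b25⊕b26⊕b27⊕b28⊕b29⊕b30⊕b31 = 0⊕1⊕1⊕0⊕0⊕0⊕1⊕1⊕1⊕1⊕0⊕0⊕0⊕1⊕1⊕0 = 0
Syndrome (s16...s1) = 00010 → position 2.

2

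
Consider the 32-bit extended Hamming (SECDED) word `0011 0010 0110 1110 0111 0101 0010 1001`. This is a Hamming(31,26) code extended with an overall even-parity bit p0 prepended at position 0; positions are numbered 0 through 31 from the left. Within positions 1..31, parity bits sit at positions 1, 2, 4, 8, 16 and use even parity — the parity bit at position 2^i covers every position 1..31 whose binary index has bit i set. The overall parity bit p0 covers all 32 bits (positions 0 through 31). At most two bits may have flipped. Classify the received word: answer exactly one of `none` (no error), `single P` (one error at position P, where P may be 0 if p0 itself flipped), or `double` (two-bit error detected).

s1: b1⊕b3⊕b5⊕b7⊕b9⊕b11⊕b13⊕b15⊕b17⊕b19⊕b21⊕b23⊕b25⊕b27⊕b29⊕b31 = 0⊕1⊕0⊕0⊕1⊕0⊕1⊕0⊕1⊕1⊕1⊕1⊕0⊕0⊕0⊕1 = 0
s2: b2⊕b3⊕b6⊕b7⊕b10⊕b11⊕b14⊕b15⊕b18⊕b19⊕b22⊕b23⊕b26⊕b27⊕b30⊕b31 = 1⊕1⊕1⊕0⊕1⊕0⊕1⊕0⊕1⊕1⊕0⊕1⊕1⊕0⊕0⊕1 = 0
s4: b4⊕b5⊕b6⊕b7⊕b12⊕b13⊕b14⊕b15⊕b20⊕b21⊕b22⊕b23⊕b28⊕b29⊕b30⊕b31 = 0⊕0⊕1⊕0⊕1⊕1⊕1⊕0⊕0⊕1⊕0⊕1⊕1⊕0⊕0⊕1 = 0
s8: b8⊕b9⊕b10⊕b11⊕b12⊕b13⊕b14⊕b15⊕b24⊕b25⊕b26⊕b27⊕b28⊕b29⊕b30⊕b31 = 0⊕1⊕1⊕0⊕1⊕1⊕1⊕0⊕0⊕0⊕1⊕0⊕1⊕0⊕0⊕1 = 0
s16: b16⊕b17⊕b18⊕b19⊕b20⊕b21⊕b22⊕b23⊕b24⊕b25⊕b26⊕b27⊕b28⊕b29⊕b30⊕b31 = 0⊕1⊕1⊕1⊕0⊕1⊕0⊕1⊕0⊕0⊕1⊕0⊕1⊕0⊕0⊕1 = 0
Syndrome (s16...s1) = 00000 → position 0 (no error).
Overall parity (XOR of all 32 bits, including p0): 0⊕0⊕1⊕1⊕0⊕0⊕1⊕0⊕0⊕1⊕1⊕0⊕1⊕1⊕1⊕0⊕0⊕1⊕1⊕1⊕0⊕1⊕0⊕1⊕0⊕0⊕1⊕0⊕1⊕0⊕0⊕1 = 0
Overall=0, syndrome position=0 → no error.

none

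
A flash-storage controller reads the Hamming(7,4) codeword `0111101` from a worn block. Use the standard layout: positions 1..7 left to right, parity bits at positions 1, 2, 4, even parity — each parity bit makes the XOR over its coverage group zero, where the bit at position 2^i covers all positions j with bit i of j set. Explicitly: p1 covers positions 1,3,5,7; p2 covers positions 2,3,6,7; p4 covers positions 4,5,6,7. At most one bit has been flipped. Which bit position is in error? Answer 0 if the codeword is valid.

s1: b1⊕b3⊕b5⊕b7 = 0⊕1⊕1⊕1 = 1
s2: b2⊕b3⊕b6⊕b7 = 1⊕1⊕0⊕1 = 1
s4: b4⊕b5⊕b6⊕b7 = 1⊕1⊕0⊕1 = 1
Syndrome (s4...s1) = 111 → position 7.

7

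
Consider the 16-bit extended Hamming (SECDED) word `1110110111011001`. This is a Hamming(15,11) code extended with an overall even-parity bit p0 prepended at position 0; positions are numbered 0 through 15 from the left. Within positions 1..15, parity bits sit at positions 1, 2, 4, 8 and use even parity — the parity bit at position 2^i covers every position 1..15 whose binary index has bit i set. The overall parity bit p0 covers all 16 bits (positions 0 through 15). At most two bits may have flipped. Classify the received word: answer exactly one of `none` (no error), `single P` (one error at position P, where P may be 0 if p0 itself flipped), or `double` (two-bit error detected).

s1: b1⊕b3⊕b5⊕b7⊕b9⊕b11⊕b13⊕b15 = 1⊕0⊕1⊕1⊕1⊕1⊕0⊕1 = 0
s2: b2⊕b3⊕b6⊕b7⊕b10⊕b11⊕b14⊕b15 = 1⊕0⊕0⊕1⊕0⊕1⊕0⊕1 = 0
s4: b4⊕b5⊕b6⊕b7⊕b12⊕b13⊕b14⊕b15 = 1⊕1⊕0⊕1⊕1⊕0⊕0⊕1 = 1
s8: b8⊕b9⊕b10⊕b11⊕b12⊕b13⊕b14⊕b15 = 1⊕1⊕0⊕1⊕1⊕0⊕0⊕1 = 1
Syndrome (s8...s1) = 1100 → position 12.
Overall parity (XOR of all 16 bits, including p0): 1⊕1⊕1⊕0⊕1⊕1⊕0⊕1⊕1⊕1⊕0⊕1⊕1⊕0⊕0⊕1 = 1
Overall=1, syndrome position=12 → single-bit error at position 12.

single 12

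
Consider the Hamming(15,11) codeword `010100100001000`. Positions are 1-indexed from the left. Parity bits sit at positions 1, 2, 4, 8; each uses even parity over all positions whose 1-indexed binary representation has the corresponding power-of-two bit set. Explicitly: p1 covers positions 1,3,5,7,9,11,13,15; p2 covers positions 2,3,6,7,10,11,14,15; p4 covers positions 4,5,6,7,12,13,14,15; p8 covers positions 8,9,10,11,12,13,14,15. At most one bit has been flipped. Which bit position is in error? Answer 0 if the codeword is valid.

s1: b1⊕b3⊕b5⊕b7⊕b9⊕b11⊕b13⊕b15 = 0⊕0⊕0⊕1⊕0⊕0⊕0⊕0 = 1
s2: b2⊕b3⊕b6⊕b7⊕b10⊕b11⊕b14⊕b15 = 1⊕0⊕0⊕1⊕0⊕0⊕0⊕0 = 0
s4: b4⊕b5⊕b6⊕b7⊕b12⊕b13⊕b14⊕b15 = 1⊕0⊕0⊕1⊕1⊕0⊕0⊕0 = 1
s8: b8⊕b9⊕b10⊕b11⊕b12⊕b13⊕b14⊕b15 = 0⊕0⊕0⊕0⊕1⊕0⊕0⊕0 = 1
Syndrome (s8...s1) = 1101 → position 13.

13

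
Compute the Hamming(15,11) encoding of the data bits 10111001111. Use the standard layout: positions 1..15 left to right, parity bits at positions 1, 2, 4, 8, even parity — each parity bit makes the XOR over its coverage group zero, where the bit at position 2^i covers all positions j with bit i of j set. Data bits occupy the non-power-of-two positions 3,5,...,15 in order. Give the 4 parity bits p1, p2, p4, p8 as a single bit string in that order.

Place data bits at non-power-of-two positions: b3=1, b5=0, b6=1, b7=1, b9=1, b10=0, b11=0, b12=1, b13=1, b14=1, b15=1.
p1 = XOR of data positions {3,5,7,9,11,13,15} = 1⊕0⊕1⊕1⊕0⊕1⊕1 = 1
p2 = XOR of data positions {3,6,7,10,11,14,15} = 1⊕1⊕1⊕0⊕0⊕1⊕1 = 1
p4 = XOR of data positions {5,6,7,12,13,14,15} = 0⊕1⊕1⊕1⊕1⊕1⊕1 = 0
p8 = XOR of data positions {9,10,11,12,13,14,15} = 1⊕0⊕0⊕1⊕1⊕1⊕1 = 1
Parity bits p1,p2,p4,p8 = 1101

1101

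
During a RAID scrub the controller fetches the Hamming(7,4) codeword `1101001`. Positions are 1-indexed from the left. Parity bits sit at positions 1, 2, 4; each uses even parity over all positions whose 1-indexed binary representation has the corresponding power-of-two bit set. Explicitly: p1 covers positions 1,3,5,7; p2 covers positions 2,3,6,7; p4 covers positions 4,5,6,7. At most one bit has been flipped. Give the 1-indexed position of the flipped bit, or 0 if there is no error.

0

s1: b1⊕b3⊕b5⊕b7 = 1⊕0⊕0⊕1 = 0
s2: b2⊕b3⊕b6⊕b7 = 1⊕0⊕0⊕1 = 0
s4: b4⊕b5⊕b6⊕b7 = 1⊕0⊕0⊕1 = 0
Syndrome (s4...s1) = 000 → position 0 (no error).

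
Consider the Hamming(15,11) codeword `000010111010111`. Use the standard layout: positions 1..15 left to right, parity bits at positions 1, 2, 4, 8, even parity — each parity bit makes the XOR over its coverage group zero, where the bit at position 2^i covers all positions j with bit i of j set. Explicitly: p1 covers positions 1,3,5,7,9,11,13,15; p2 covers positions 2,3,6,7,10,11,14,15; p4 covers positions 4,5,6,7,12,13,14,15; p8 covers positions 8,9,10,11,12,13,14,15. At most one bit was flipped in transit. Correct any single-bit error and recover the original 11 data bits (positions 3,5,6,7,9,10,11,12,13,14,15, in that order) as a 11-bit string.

s1: b1⊕b3⊕b5⊕b7⊕b9⊕b11⊕b13⊕b15 = 0⊕0⊕1⊕1⊕1⊕1⊕1⊕1 = 0
s2: b2⊕b3⊕b6⊕b7⊕b10⊕b11⊕b14⊕b15 = 0⊕0⊕0⊕1⊕0⊕1⊕1⊕1 = 0
s4: b4⊕b5⊕b6⊕b7⊕b12⊕b13⊕b14⊕b15 = 0⊕1⊕0⊕1⊕0⊕1⊕1⊕1 = 1
s8: b8⊕b9⊕b10⊕b11⊕b12⊕b13⊕b14⊕b15 = 1⊕1⊕0⊕1⊕0⊕1⊕1⊕1 = 0
Syndrome (s8...s1) = 0100 → position 4.
Flip bit 4: corrected codeword = 000110111010111
Data bits at positions 3,5,6,7,9,10,11,12,13,14,15: 01011010111

01011010111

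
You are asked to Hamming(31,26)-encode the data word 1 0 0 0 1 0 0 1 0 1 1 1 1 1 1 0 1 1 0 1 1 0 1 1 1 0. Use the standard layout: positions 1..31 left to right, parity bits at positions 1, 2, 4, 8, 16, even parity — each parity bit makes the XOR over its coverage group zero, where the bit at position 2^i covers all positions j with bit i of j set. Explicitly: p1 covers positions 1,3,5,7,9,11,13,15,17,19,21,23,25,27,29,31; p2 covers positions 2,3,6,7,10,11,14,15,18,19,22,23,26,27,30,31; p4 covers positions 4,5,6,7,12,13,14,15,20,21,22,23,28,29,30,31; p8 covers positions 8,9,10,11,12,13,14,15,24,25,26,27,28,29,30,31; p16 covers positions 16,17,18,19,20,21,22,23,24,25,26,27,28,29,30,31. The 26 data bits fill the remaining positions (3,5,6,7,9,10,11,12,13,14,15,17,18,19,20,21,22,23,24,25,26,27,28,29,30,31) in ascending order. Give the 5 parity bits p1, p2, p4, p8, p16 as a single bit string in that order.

Place data bits at non-power-of-two positions: b3=1, b5=0, b6=0, b7=0, b9=1, b10=0, b11=0, b12=1, b13=0, b14=1, b15=1, b17=1, b18=1, b19=1, b20=1, b21=0, b22=1, b23=1, b24=0, b25=1, b26=1, b27=0, b28=1, b29=1, b30=1, b31=0.
p1 = XOR of data positions {3,5,7,9,11,13,15,17,19,21,23,25,27,29,31} = 1⊕0⊕0⊕1⊕0⊕0⊕1⊕1⊕1⊕0⊕1⊕1⊕0⊕1⊕0 = 0
p2 = XOR of data positions {3,6,7,10,11,14,15,18,19,22,23,26,27,30,31} = 1⊕0⊕0⊕0⊕0⊕1⊕1⊕1⊕1⊕1⊕1⊕1⊕0⊕1⊕0 = 1
p4 = XOR of data positions {5,6,7,12,13,14,15,20,21,22,23,28,29,30,31} = 0⊕0⊕0⊕1⊕0⊕1⊕1⊕1⊕0⊕1⊕1⊕1⊕1⊕1⊕0 = 1
p8 = XOR of data positions {9,10,11,12,13,14,15,24,25,26,27,28,29,30,31} = 1⊕0⊕0⊕1⊕0⊕1⊕1⊕0⊕1⊕1⊕0⊕1⊕1⊕1⊕0 = 1
p16 = XOR of data positions {17,18,19,20,21,22,23,24,25,26,27,28,29,30,31} = 1⊕1⊕1⊕1⊕0⊕1⊕1⊕0⊕1⊕1⊕0⊕1⊕1⊕1⊕0 = 1
Parity bits p1,p2,p4,p8,p16 = 01111

01111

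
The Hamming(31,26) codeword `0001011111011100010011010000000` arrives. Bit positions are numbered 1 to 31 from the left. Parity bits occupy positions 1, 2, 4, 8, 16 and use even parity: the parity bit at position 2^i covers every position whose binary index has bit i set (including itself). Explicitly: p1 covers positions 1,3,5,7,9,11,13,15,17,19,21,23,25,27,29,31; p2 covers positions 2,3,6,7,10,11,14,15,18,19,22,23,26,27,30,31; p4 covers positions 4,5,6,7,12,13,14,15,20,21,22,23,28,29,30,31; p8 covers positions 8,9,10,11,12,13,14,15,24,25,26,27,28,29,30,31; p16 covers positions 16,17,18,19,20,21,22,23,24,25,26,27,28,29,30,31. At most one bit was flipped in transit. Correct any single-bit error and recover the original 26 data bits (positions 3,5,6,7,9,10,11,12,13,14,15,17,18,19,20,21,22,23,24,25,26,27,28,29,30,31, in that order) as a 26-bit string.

00111101110010011010000000

s1: b1⊕b3⊕b5⊕b7⊕b9⊕b11⊕b13⊕b15⊕b17⊕b19⊕b21⊕b23⊕b25⊕b27⊕b29⊕b31 = 0⊕0⊕0⊕1⊕1⊕0⊕1⊕0⊕0⊕0⊕1⊕0⊕0⊕0⊕0⊕0 = 0
s2: b2⊕b3⊕b6⊕b7⊕b10⊕b11⊕b14⊕b15⊕b18⊕b19⊕b22⊕b23⊕b26⊕b27⊕b30⊕b31 = 0⊕0⊕1⊕1⊕1⊕0⊕1⊕0⊕1⊕0⊕1⊕0⊕0⊕0⊕0⊕0 = 0
s4: b4⊕b5⊕b6⊕b7⊕b12⊕b13⊕b14⊕b15⊕b20⊕b21⊕b22⊕b23⊕b28⊕b29⊕b30⊕b31 = 1⊕0⊕1⊕1⊕1⊕1⊕1⊕0⊕0⊕1⊕1⊕0⊕0⊕0⊕0⊕0 = 0
s8: b8⊕b9⊕b10⊕b11⊕b12⊕b13⊕b14⊕b15⊕b24⊕b25⊕b26⊕b27⊕b28⊕b29⊕b30⊕b31 = 1⊕1⊕1⊕0⊕1⊕1⊕1⊕0⊕1⊕0⊕0⊕0⊕0⊕0⊕0⊕0 = 1
s16: b16⊕b17⊕b18⊕b19⊕b20⊕b21⊕b22⊕b23⊕b24⊕b25⊕b26⊕b27⊕b28⊕b29⊕b30⊕b31 = 0⊕0⊕1⊕0⊕0⊕1⊕1⊕0⊕1⊕0⊕0⊕0⊕0⊕0⊕0⊕0 = 0
Syndrome (s16...s1) = 01000 → position 8.
Flip bit 8: corrected codeword = 0001011011011100010011010000000
Data bits at positions 3,5,6,7,9,10,11,12,13,14,15,17,18,19,20,21,22,23,24,25,26,27,28,29,30,31: 00111101110010011010000000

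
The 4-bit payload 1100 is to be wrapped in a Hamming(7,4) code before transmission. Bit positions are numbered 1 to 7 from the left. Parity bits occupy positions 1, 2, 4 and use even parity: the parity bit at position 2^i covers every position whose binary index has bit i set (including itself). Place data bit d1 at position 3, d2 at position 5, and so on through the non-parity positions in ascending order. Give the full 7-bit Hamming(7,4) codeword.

Place data bits at non-power-of-two positions: b3=1, b5=1, b6=0, b7=0.
p1 = XOR of data positions {3,5,7} = 1⊕1⊕0 = 0
p2 = XOR of data positions {3,6,7} = 1⊕0⊕0 = 1
p4 = XOR of data positions {5,6,7} = 1⊕0⊕0 = 1
Codeword b1..b7 = 0111100

0111100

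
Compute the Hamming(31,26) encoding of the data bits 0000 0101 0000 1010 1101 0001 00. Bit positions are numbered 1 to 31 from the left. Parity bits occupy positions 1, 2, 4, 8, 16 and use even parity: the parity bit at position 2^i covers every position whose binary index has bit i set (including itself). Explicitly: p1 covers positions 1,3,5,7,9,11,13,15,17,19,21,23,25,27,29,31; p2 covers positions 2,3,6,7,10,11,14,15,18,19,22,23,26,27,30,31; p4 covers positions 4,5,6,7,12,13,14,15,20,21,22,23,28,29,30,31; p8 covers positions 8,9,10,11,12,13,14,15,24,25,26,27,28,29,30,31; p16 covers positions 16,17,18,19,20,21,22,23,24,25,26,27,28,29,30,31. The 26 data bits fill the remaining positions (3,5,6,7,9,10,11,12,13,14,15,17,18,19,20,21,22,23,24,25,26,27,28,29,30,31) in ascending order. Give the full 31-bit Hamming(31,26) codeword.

1001000001010000010101101000100

Place data bits at non-power-of-two positions: b3=0, b5=0, b6=0, b7=0, b9=0, b10=1, b11=0, b12=1, b13=0, b14=0, b15=0, b17=0, b18=1, b19=0, b20=1, b21=0, b22=1, b23=1, b24=0, b25=1, b26=0, b27=0, b28=0, b29=1, b30=0, b31=0.
p1 = XOR of data positions {3,5,7,9,11,13,15,17,19,21,23,25,27,29,31} = 0⊕0⊕0⊕0⊕0⊕0⊕0⊕0⊕0⊕0⊕1⊕1⊕0⊕1⊕0 = 1
p2 = XOR of data positions {3,6,7,10,11,14,15,18,19,22,23,26,27,30,31} = 0⊕0⊕0⊕1⊕0⊕0⊕0⊕1⊕0⊕1⊕1⊕0⊕0⊕0⊕0 = 0
p4 = XOR of data positions {5,6,7,12,13,14,15,20,21,22,23,28,29,30,31} = 0⊕0⊕0⊕1⊕0⊕0⊕0⊕1⊕0⊕1⊕1⊕0⊕1⊕0⊕0 = 1
p8 = XOR of data positions {9,10,11,12,13,14,15,24,25,26,27,28,29,30,31} = 0⊕1⊕0⊕1⊕0⊕0⊕0⊕0⊕1⊕0⊕0⊕0⊕1⊕0⊕0 = 0
p16 = XOR of data positions {17,18,19,20,21,22,23,24,25,26,27,28,29,30,31} = 0⊕1⊕0⊕1⊕0⊕1⊕1⊕0⊕1⊕0⊕0⊕0⊕1⊕0⊕0 = 0
Codeword b1..b31 = 1001000001010000010101101000100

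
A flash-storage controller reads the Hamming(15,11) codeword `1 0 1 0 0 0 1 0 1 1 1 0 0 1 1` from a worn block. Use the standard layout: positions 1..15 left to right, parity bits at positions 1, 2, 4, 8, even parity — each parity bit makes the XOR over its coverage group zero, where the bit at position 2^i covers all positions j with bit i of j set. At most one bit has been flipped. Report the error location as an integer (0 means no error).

s1: b1⊕b3⊕b5⊕b7⊕b9⊕b11⊕b13⊕b15 = 1⊕1⊕0⊕1⊕1⊕1⊕0⊕1 = 0
s2: b2⊕b3⊕b6⊕b7⊕b10⊕b11⊕b14⊕b15 = 0⊕1⊕0⊕1⊕1⊕1⊕1⊕1 = 0
s4: b4⊕b5⊕b6⊕b7⊕b12⊕b13⊕b14⊕b15 = 0⊕0⊕0⊕1⊕0⊕0⊕1⊕1 = 1
s8: b8⊕b9⊕b10⊕b11⊕b12⊕b13⊕b14⊕b15 = 0⊕1⊕1⊕1⊕0⊕0⊕1⊕1 = 1
Syndrome (s8...s1) = 1100 → position 12.

12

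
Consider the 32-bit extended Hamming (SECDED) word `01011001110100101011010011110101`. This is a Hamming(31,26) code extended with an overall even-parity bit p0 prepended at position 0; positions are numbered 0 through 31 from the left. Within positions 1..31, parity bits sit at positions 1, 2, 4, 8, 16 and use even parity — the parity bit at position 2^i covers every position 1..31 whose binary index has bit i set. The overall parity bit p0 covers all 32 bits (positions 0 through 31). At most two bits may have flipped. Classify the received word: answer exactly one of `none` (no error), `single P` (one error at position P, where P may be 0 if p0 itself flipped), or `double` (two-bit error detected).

double

s1: b1⊕b3⊕b5⊕b7⊕b9⊕b11⊕b13⊕b15⊕b17⊕b19⊕b21⊕b23⊕b25⊕b27⊕b29⊕b31 = 1⊕1⊕0⊕1⊕1⊕1⊕0⊕0⊕0⊕1⊕1⊕0⊕1⊕1⊕1⊕1 = 1
s2: b2⊕b3⊕b6⊕b7⊕b10⊕b11⊕b14⊕b15⊕b18⊕b19⊕b22⊕b23⊕b26⊕b27⊕b30⊕b31 = 0⊕1⊕0⊕1⊕0⊕1⊕1⊕0⊕1⊕1⊕0⊕0⊕1⊕1⊕0⊕1 = 1
s4: b4⊕b5⊕b6⊕b7⊕b12⊕b13⊕b14⊕b15⊕b20⊕b21⊕b22⊕b23⊕b28⊕b29⊕b30⊕b31 = 1⊕0⊕0⊕1⊕0⊕0⊕1⊕0⊕0⊕1⊕0⊕0⊕0⊕1⊕0⊕1 = 0
s8: b8⊕b9⊕b10⊕b11⊕b12⊕b13⊕b14⊕b15⊕b24⊕b25⊕b26⊕b27⊕b28⊕b29⊕b30⊕b31 = 1⊕1⊕0⊕1⊕0⊕0⊕1⊕0⊕1⊕1⊕1⊕1⊕0⊕1⊕0⊕1 = 0
s16: b16⊕b17⊕b18⊕b19⊕b20⊕b21⊕b22⊕b23⊕b24⊕b25⊕b26⊕b27⊕b28⊕b29⊕b30⊕b31 = 1⊕0⊕1⊕1⊕0⊕1⊕0⊕0⊕1⊕1⊕1⊕1⊕0⊕1⊕0⊕1 = 0
Syndrome (s16...s1) = 00011 → position 3.
Overall parity (XOR of all 32 bits, including p0): 0⊕1⊕0⊕1⊕1⊕0⊕0⊕1⊕1⊕1⊕0⊕1⊕0⊕0⊕1⊕0⊕1⊕0⊕1⊕1⊕0⊕1⊕0⊕0⊕1⊕1⊕1⊕1⊕0⊕1⊕0⊕1 = 0
Overall=0, syndrome position=3 → double-bit error detected (uncorrectable).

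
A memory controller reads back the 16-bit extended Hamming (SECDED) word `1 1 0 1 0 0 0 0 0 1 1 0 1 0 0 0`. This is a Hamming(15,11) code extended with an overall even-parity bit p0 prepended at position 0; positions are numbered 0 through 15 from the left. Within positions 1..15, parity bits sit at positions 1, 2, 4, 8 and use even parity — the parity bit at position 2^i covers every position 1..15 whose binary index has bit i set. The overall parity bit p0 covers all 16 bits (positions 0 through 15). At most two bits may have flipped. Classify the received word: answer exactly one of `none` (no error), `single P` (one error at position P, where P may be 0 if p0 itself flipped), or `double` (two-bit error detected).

double

s1: b1⊕b3⊕b5⊕b7⊕b9⊕b11⊕b13⊕b15 = 1⊕1⊕0⊕0⊕1⊕0⊕0⊕0 = 1
s2: b2⊕b3⊕b6⊕b7⊕b10⊕b11⊕b14⊕b15 = 0⊕1⊕0⊕0⊕1⊕0⊕0⊕0 = 0
s4: b4⊕b5⊕b6⊕b7⊕b12⊕b13⊕b14⊕b15 = 0⊕0⊕0⊕0⊕1⊕0⊕0⊕0 = 1
s8: b8⊕b9⊕b10⊕b11⊕b12⊕b13⊕b14⊕b15 = 0⊕1⊕1⊕0⊕1⊕0⊕0⊕0 = 1
Syndrome (s8...s1) = 1101 → position 13.
Overall parity (XOR of all 16 bits, including p0): 1⊕1⊕0⊕1⊕0⊕0⊕0⊕0⊕0⊕1⊕1⊕0⊕1⊕0⊕0⊕0 = 0
Overall=0, syndrome position=13 → double-bit error detected (uncorrectable).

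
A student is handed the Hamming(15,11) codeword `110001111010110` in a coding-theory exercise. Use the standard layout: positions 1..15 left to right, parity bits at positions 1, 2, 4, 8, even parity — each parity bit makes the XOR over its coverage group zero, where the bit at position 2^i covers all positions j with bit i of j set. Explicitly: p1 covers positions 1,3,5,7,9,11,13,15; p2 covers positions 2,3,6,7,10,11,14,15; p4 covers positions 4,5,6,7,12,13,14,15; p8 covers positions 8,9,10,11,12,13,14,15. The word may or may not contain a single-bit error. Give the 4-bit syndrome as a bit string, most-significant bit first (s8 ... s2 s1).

1011

s1: b1⊕b3⊕b5⊕b7⊕b9⊕b11⊕b13⊕b15 = 1⊕0⊕0⊕1⊕1⊕1⊕1⊕0 = 1
s2: b2⊕b3⊕b6⊕b7⊕b10⊕b11⊕b14⊕b15 = 1⊕0⊕1⊕1⊕0⊕1⊕1⊕0 = 1
s4: b4⊕b5⊕b6⊕b7⊕b12⊕b13⊕b14⊕b15 = 0⊕0⊕1⊕1⊕0⊕1⊕1⊕0 = 0
s8: b8⊕b9⊕b10⊕b11⊕b12⊕b13⊕b14⊕b15 = 1⊕1⊕0⊕1⊕0⊕1⊕1⊕0 = 1
Syndrome (s8...s1) = 1011 → position 11.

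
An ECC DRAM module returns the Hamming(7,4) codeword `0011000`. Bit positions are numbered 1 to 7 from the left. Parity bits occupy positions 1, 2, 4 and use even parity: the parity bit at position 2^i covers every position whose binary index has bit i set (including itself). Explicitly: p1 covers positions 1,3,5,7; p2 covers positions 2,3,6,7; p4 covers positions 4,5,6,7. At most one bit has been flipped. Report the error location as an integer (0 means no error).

7

s1: b1⊕b3⊕b5⊕b7 = 0⊕1⊕0⊕0 = 1
s2: b2⊕b3⊕b6⊕b7 = 0⊕1⊕0⊕0 = 1
s4: b4⊕b5⊕b6⊕b7 = 1⊕0⊕0⊕0 = 1
Syndrome (s4...s1) = 111 → position 7.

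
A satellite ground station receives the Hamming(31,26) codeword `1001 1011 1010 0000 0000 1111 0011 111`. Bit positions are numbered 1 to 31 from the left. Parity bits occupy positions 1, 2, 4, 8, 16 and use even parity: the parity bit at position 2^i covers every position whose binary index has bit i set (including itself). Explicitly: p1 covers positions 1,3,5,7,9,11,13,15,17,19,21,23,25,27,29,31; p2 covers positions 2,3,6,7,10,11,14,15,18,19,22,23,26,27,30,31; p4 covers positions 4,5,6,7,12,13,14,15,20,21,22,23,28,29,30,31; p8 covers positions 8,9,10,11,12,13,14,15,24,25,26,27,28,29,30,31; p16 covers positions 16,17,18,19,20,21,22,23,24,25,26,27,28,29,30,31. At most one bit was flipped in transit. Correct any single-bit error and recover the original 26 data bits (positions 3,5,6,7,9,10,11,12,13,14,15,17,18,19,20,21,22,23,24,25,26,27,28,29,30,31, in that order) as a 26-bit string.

01011010000000011110111111

s1: b1⊕b3⊕b5⊕b7⊕b9⊕b11⊕b13⊕b15⊕b17⊕b19⊕b21⊕b23⊕b25⊕b27⊕b29⊕b31 = 1⊕0⊕1⊕1⊕1⊕1⊕0⊕0⊕0⊕0⊕1⊕1⊕0⊕1⊕1⊕1 = 0
s2: b2⊕b3⊕b6⊕b7⊕b10⊕b11⊕b14⊕b15⊕b18⊕b19⊕b22⊕b23⊕b26⊕b27⊕b30⊕b31 = 0⊕0⊕0⊕1⊕0⊕1⊕0⊕0⊕0⊕0⊕1⊕1⊕0⊕1⊕1⊕1 = 1
s4: b4⊕b5⊕b6⊕b7⊕b12⊕b13⊕b14⊕b15⊕b20⊕b21⊕b22⊕b23⊕b28⊕b29⊕b30⊕b31 = 1⊕1⊕0⊕1⊕0⊕0⊕0⊕0⊕0⊕1⊕1⊕1⊕1⊕1⊕1⊕1 = 0
s8: b8⊕b9⊕b10⊕b11⊕b12⊕b13⊕b14⊕b15⊕b24⊕b25⊕b26⊕b27⊕b28⊕b29⊕b30⊕b31 = 1⊕1⊕0⊕1⊕0⊕0⊕0⊕0⊕1⊕0⊕0⊕1⊕1⊕1⊕1⊕1 = 1
s16: b16⊕b17⊕b18⊕b19⊕b20⊕b21⊕b22⊕b23⊕b24⊕b25⊕b26⊕b27⊕b28⊕b29⊕b30⊕b31 = 0⊕0⊕0⊕0⊕0⊕1⊕1⊕1⊕1⊕0⊕0⊕1⊕1⊕1⊕1⊕1 = 1
Syndrome (s16...s1) = 11010 → position 26.
Flip bit 26: corrected codeword = 1001101110100000000011110111111
Data bits at positions 3,5,6,7,9,10,11,12,13,14,15,17,18,19,20,21,22,23,24,25,26,27,28,29,30,31: 01011010000000011110111111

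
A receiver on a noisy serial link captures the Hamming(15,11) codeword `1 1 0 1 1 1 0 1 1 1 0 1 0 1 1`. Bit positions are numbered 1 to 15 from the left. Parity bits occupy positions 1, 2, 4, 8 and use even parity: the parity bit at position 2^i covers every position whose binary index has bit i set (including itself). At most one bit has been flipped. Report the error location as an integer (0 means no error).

2

s1: b1⊕b3⊕b5⊕b7⊕b9⊕b11⊕b13⊕b15 = 1⊕0⊕1⊕0⊕1⊕0⊕0⊕1 = 0
s2: b2⊕b3⊕b6⊕b7⊕b10⊕b11⊕b14⊕b15 = 1⊕0⊕1⊕0⊕1⊕0⊕1⊕1 = 1
s4: b4⊕b5⊕b6⊕b7⊕b12⊕b13⊕b14⊕b15 = 1⊕1⊕1⊕0⊕1⊕0⊕1⊕1 = 0
s8: b8⊕b9⊕b10⊕b11⊕b12⊕b13⊕b14⊕b15 = 1⊕1⊕1⊕0⊕1⊕0⊕1⊕1 = 0
Syndrome (s8...s1) = 0010 → position 2.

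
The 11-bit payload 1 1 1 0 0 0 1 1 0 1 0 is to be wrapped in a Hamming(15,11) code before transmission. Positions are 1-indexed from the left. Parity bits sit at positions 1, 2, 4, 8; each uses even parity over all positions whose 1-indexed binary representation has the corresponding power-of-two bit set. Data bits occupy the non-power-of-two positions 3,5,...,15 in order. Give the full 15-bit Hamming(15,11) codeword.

Place data bits at non-power-of-two positions: b3=1, b5=1, b6=1, b7=0, b9=0, b10=0, b11=1, b12=1, b13=0, b14=1, b15=0.
p1 = XOR of data positions {3,5,7,9,11,13,15} = 1⊕1⊕0⊕0⊕1⊕0⊕0 = 1
p2 = XOR of data positions {3,6,7,10,11,14,15} = 1⊕1⊕0⊕0⊕1⊕1⊕0 = 0
p4 = XOR of data positions {5,6,7,12,13,14,15} = 1⊕1⊕0⊕1⊕0⊕1⊕0 = 0
p8 = XOR of data positions {9,10,11,12,13,14,15} = 0⊕0⊕1⊕1⊕0⊕1⊕0 = 1
Codeword b1..b15 = 101011010011010

101011010011010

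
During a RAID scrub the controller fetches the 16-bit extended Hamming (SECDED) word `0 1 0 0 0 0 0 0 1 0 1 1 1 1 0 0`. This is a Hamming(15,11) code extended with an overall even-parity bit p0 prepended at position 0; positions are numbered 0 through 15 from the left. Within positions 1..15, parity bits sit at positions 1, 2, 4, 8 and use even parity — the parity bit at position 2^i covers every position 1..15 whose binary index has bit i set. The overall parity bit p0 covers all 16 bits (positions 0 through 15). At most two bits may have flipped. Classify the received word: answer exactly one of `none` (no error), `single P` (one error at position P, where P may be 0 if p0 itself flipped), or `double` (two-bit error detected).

s1: b1⊕b3⊕b5⊕b7⊕b9⊕b11⊕b13⊕b15 = 1⊕0⊕0⊕0⊕0⊕1⊕1⊕0 = 1
s2: b2⊕b3⊕b6⊕b7⊕b10⊕b11⊕b14⊕b15 = 0⊕0⊕0⊕0⊕1⊕1⊕0⊕0 = 0
s4: b4⊕b5⊕b6⊕b7⊕b12⊕b13⊕b14⊕b15 = 0⊕0⊕0⊕0⊕1⊕1⊕0⊕0 = 0
s8: b8⊕b9⊕b10⊕b11⊕b12⊕b13⊕b14⊕b15 = 1⊕0⊕1⊕1⊕1⊕1⊕0⊕0 = 1
Syndrome (s8...s1) = 1001 → position 9.
Overall parity (XOR of all 16 bits, including p0): 0⊕1⊕0⊕0⊕0⊕0⊕0⊕0⊕1⊕0⊕1⊕1⊕1⊕1⊕0⊕0 = 0
Overall=0, syndrome position=9 → double-bit error detected (uncorrectable).

double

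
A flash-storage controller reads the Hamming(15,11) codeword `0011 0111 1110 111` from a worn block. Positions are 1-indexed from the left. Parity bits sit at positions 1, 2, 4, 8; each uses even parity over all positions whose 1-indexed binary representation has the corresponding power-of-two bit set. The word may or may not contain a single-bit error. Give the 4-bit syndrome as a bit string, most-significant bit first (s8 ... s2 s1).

1010

s1: b1⊕b3⊕b5⊕b7⊕b9⊕b11⊕b13⊕b15 = 0⊕1⊕0⊕1⊕1⊕1⊕1⊕1 = 0
s2: b2⊕b3⊕b6⊕b7⊕b10⊕b11⊕b14⊕b15 = 0⊕1⊕1⊕1⊕1⊕1⊕1⊕1 = 1
s4: b4⊕b5⊕b6⊕b7⊕b12⊕b13⊕b14⊕b15 = 1⊕0⊕1⊕1⊕0⊕1⊕1⊕1 = 0
s8: b8⊕b9⊕b10⊕b11⊕b12⊕b13⊕b14⊕b15 = 1⊕1⊕1⊕1⊕0⊕1⊕1⊕1 = 1
Syndrome (s8...s1) = 1010 → position 10.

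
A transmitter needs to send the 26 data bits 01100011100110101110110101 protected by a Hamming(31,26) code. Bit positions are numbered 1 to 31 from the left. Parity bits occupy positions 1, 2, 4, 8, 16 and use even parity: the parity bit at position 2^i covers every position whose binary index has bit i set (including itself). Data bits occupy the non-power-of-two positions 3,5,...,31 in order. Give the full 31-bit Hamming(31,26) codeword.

0001110000111000110101110110101

Place data bits at non-power-of-two positions: b3=0, b5=1, b6=1, b7=0, b9=0, b10=0, b11=1, b12=1, b13=1, b14=0, b15=0, b17=1, b18=1, b19=0, b20=1, b21=0, b22=1, b23=1, b24=1, b25=0, b26=1, b27=1, b28=0, b29=1, b30=0, b31=1.
p1 = XOR of data positions {3,5,7,9,11,13,15,17,19,21,23,25,27,29,31} = 0⊕1⊕0⊕0⊕1⊕1⊕0⊕1⊕0⊕0⊕1⊕0⊕1⊕1⊕1 = 0
p2 = XOR of data positions {3,6,7,10,11,14,15,18,19,22,23,26,27,30,31} = 0⊕1⊕0⊕0⊕1⊕0⊕0⊕1⊕0⊕1⊕1⊕1⊕1⊕0⊕1 = 0
p4 = XOR of data positions {5,6,7,12,13,14,15,20,21,22,23,28,29,30,31} = 1⊕1⊕0⊕1⊕1⊕0⊕0⊕1⊕0⊕1⊕1⊕0⊕1⊕0⊕1 = 1
p8 = XOR of data positions {9,10,11,12,13,14,15,24,25,26,27,28,29,30,31} = 0⊕0⊕1⊕1⊕1⊕0⊕0⊕1⊕0⊕1⊕1⊕0⊕1⊕0⊕1 = 0
p16 = XOR of data positions {17,18,19,20,21,22,23,24,25,26,27,28,29,30,31} = 1⊕1⊕0⊕1⊕0⊕1⊕1⊕1⊕0⊕1⊕1⊕0⊕1⊕0⊕1 = 0
Codeword b1..b31 = 0001110000111000110101110110101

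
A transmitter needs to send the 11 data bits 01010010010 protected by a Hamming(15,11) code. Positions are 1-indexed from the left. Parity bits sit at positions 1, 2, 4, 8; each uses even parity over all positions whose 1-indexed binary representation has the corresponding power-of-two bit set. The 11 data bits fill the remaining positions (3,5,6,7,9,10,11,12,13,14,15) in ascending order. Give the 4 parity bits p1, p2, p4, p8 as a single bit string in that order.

1110

Place data bits at non-power-of-two positions: b3=0, b5=1, b6=0, b7=1, b9=0, b10=0, b11=1, b12=0, b13=0, b14=1, b15=0.
p1 = XOR of data positions {3,5,7,9,11,13,15} = 0⊕1⊕1⊕0⊕1⊕0⊕0 = 1
p2 = XOR of data positions {3,6,7,10,11,14,15} = 0⊕0⊕1⊕0⊕1⊕1⊕0 = 1
p4 = XOR of data positions {5,6,7,12,13,14,15} = 1⊕0⊕1⊕0⊕0⊕1⊕0 = 1
p8 = XOR of data positions {9,10,11,12,13,14,15} = 0⊕0⊕1⊕0⊕0⊕1⊕0 = 0
Parity bits p1,p2,p4,p8 = 1110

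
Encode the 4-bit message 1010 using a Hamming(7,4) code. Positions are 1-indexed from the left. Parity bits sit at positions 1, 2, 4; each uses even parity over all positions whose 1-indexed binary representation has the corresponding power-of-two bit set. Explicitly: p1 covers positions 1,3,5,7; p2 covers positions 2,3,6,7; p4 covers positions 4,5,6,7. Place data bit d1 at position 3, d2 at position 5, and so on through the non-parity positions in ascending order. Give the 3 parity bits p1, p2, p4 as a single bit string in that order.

Place data bits at non-power-of-two positions: b3=1, b5=0, b6=1, b7=0.
p1 = XOR of data positions {3,5,7} = 1⊕0⊕0 = 1
p2 = XOR of data positions {3,6,7} = 1⊕1⊕0 = 0
p4 = XOR of data positions {5,6,7} = 0⊕1⊕0 = 1
Parity bits p1,p2,p4 = 101

101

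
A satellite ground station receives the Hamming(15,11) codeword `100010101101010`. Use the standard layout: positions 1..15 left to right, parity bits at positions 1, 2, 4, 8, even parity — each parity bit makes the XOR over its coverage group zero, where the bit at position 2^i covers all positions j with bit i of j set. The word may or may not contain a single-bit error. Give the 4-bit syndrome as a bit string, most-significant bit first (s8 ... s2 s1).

s1: b1⊕b3⊕b5⊕b7⊕b9⊕b11⊕b13⊕b15 = 1⊕0⊕1⊕1⊕1⊕0⊕0⊕0 = 0
s2: b2⊕b3⊕b6⊕b7⊕b10⊕b11⊕b14⊕b15 = 0⊕0⊕0⊕1⊕1⊕0⊕1⊕0 = 1
s4: b4⊕b5⊕b6⊕b7⊕b12⊕b13⊕b14⊕b15 = 0⊕1⊕0⊕1⊕1⊕0⊕1⊕0 = 0
s8: b8⊕b9⊕b10⊕b11⊕b12⊕b13⊕b14⊕b15 = 0⊕1⊕1⊕0⊕1⊕0⊕1⊕0 = 0
Syndrome (s8...s1) = 0010 → position 2.

0010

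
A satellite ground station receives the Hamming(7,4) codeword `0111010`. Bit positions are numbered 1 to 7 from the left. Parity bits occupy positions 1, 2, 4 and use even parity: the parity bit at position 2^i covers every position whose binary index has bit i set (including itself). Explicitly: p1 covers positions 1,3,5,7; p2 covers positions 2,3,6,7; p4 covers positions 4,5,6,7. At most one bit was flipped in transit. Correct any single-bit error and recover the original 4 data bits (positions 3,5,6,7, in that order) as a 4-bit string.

0010

s1: b1⊕b3⊕b5⊕b7 = 0⊕1⊕0⊕0 = 1
s2: b2⊕b3⊕b6⊕b7 = 1⊕1⊕1⊕0 = 1
s4: b4⊕b5⊕b6⊕b7 = 1⊕0⊕1⊕0 = 0
Syndrome (s4...s1) = 011 → position 3.
Flip bit 3: corrected codeword = 0101010
Data bits at positions 3,5,6,7: 0010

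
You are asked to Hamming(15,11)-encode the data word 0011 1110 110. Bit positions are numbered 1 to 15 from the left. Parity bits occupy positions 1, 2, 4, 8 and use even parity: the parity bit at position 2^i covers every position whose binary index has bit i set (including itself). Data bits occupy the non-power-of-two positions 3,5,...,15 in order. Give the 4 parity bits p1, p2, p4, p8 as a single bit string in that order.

0101

Place data bits at non-power-of-two positions: b3=0, b5=0, b6=1, b7=1, b9=1, b10=1, b11=1, b12=0, b13=1, b14=1, b15=0.
p1 = XOR of data positions {3,5,7,9,11,13,15} = 0⊕0⊕1⊕1⊕1⊕1⊕0 = 0
p2 = XOR of data positions {3,6,7,10,11,14,15} = 0⊕1⊕1⊕1⊕1⊕1⊕0 = 1
p4 = XOR of data positions {5,6,7,12,13,14,15} = 0⊕1⊕1⊕0⊕1⊕1⊕0 = 0
p8 = XOR of data positions {9,10,11,12,13,14,15} = 1⊕1⊕1⊕0⊕1⊕1⊕0 = 1
Parity bits p1,p2,p4,p8 = 0101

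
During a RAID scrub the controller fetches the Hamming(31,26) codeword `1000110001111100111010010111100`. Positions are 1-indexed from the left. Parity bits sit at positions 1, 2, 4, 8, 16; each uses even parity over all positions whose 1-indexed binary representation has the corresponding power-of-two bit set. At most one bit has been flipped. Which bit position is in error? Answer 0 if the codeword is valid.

s1: b1⊕b3⊕b5⊕b7⊕b9⊕b11⊕b13⊕b15⊕b17⊕b19⊕b21⊕b23⊕b25⊕b27⊕b29⊕b31 = 1⊕0⊕1⊕0⊕0⊕1⊕1⊕0⊕1⊕1⊕1⊕0⊕0⊕1⊕1⊕0 = 1
s2: b2⊕b3⊕b6⊕b7⊕b10⊕b11⊕b14⊕b15⊕b18⊕b19⊕b22⊕b23⊕b26⊕b27⊕b30⊕b31 = 0⊕0⊕1⊕0⊕1⊕1⊕1⊕0⊕1⊕1⊕0⊕0⊕1⊕1⊕0⊕0 = 0
s4: b4⊕b5⊕b6⊕b7⊕b12⊕b13⊕b14⊕b15⊕b20⊕b21⊕b22⊕b23⊕b28⊕b29⊕b30⊕b31 = 0⊕1⊕1⊕0⊕1⊕1⊕1⊕0⊕0⊕1⊕0⊕0⊕1⊕1⊕0⊕0 = 0
s8: b8⊕b9⊕b10⊕b11⊕b12⊕b13⊕b14⊕b15⊕b24⊕b25⊕b26⊕b27⊕b28⊕b29⊕b30⊕b31 = 0⊕0⊕1⊕1⊕1⊕1⊕1⊕0⊕1⊕0⊕1⊕1⊕1⊕1⊕0⊕0 = 0
s16: b16⊕b17⊕b18⊕b19⊕b20⊕b21⊕b22⊕b23⊕b24⊕b25⊕b26⊕b27⊕b28⊕b29⊕b30⊕b31 = 0⊕1⊕1⊕1⊕0⊕1⊕0⊕0⊕1⊕0⊕1⊕1⊕1⊕1⊕0⊕0 = 1
Syndrome (s16...s1) = 10001 → position 17.

17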